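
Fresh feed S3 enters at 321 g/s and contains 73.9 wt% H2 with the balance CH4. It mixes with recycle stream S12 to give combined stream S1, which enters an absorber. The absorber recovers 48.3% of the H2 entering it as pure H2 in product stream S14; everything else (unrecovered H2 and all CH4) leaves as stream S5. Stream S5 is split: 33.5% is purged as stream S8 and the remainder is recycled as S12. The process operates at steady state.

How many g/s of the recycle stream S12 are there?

290.6 g/s

CH4 enters only via S3 and leaves only via the purge: 321×0.261 = 0.335×(CH4 in S5), and the absorber passes all CH4, so CH4 in S1 = CH4 in S5 = 250.09 g/s.
H2 in S1: m_A = 321×0.739 + (1−0.335)·(1−0.483)·m_A, so m_A = 237.22/0.6562 = 361.51 g/s.
S5 = (1−0.483)×361.51 + 250.09 = 436.99 g/s.
Recycle S12 = (1−0.335)×436.99 = 290.6 g/s.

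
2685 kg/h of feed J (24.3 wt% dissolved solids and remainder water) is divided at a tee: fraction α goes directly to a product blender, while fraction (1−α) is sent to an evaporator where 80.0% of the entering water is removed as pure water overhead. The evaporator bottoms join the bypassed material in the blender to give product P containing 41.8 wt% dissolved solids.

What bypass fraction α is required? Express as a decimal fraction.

All 2685×0.243 = 652.45 kg/h of dissolved solids reaches P, so P = 652.45/0.418 = 1560.9 kg/h and vapour = 1124.1 kg/h.
The evaporator receives (1−α)·2685 of feed at 0.757 water and removes 0.800 of that water:
0.800×0.757×(1−α)×2685 = 1124.1
(1−α) = 1124.1/1626 = 0.6913;  α = 0.3087.

0.309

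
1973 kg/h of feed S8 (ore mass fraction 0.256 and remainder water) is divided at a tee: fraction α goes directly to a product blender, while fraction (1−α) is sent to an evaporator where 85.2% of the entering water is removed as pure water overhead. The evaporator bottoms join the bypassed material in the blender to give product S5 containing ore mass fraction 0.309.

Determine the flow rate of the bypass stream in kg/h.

All 1973×0.256 = 505.09 kg/h of ore reaches S5, so S5 = 505.09/0.309 = 1634.6 kg/h and vapour = 338.41 kg/h.
The evaporator receives (1−α)·1973 of feed at 0.744 water and removes 0.852 of that water:
0.852×0.744×(1−α)×1973 = 338.41
(1−α) = 338.41/1250.7 = 0.2706;  α = 0.7294.
Bypass flow = 0.7294×1973 = 1439.1 kg/h.

1439 kg/h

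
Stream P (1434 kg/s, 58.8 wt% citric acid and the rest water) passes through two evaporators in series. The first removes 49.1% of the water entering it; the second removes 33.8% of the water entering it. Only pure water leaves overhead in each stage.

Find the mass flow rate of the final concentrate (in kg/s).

water in feed = 1434×0.412 = 590.81 kg/s.
After stage 1: water left = (1−0.491)×590.81 = 300.72; stream total = 1143.9 kg/s.
After stage 2: water left = (1−0.338)×300.72 = 199.08; final concentrate = 1042.3 kg/s.

1042 kg/s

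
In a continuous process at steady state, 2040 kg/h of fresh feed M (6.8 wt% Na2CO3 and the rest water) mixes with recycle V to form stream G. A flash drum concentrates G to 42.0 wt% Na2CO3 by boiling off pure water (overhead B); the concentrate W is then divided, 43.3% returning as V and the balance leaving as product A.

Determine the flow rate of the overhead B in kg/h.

1710 kg/h

Overall Na2CO3 balance (none leaves overhead): Na2CO3 in fresh feed = Na2CO3 in product, i.e. 2040×0.068 = (1−0.433)·W·0.420.
W = 138.72/(0.420×0.567) = 582.51 kg/h.
Recycle V = 0.433×582.51 = 252.23 kg/h.
Combined feed G = 2040 + 252.23 = 2292.2 kg/h.
Overhead B = G − W = 2292.2 − 582.51 = 1709.7 kg/h.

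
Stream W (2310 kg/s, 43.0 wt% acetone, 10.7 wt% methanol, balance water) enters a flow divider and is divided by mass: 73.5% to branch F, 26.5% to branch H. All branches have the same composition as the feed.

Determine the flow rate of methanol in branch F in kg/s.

181.7 kg/s

Branch F total = 0.735×2310 = 1697.8 kg/s.
methanol in F = 0.107×1697.8 = 181.67 kg/s.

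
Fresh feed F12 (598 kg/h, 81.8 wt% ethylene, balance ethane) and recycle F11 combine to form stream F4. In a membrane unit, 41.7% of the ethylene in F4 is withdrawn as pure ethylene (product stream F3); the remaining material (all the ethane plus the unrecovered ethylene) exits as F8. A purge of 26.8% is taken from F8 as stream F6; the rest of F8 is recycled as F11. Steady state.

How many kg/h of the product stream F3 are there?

355.8 kg/h

ethylene in F4: m_A = 598×0.818 + (1−0.268)·(1−0.417)·m_A, so m_A = 489.16/0.5732 = 853.33 kg/h.
Product F3 = 0.417×853.33 = 355.84 kg/h.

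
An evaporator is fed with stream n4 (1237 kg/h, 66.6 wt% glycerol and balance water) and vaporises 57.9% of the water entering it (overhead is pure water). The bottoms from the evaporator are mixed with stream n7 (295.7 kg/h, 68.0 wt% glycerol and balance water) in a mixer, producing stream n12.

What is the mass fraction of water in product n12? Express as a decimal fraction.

Vapour removed = 0.579×0.334×1237 = 239.22 kg/h; concentrate = 997.78 kg/h.
water reaching the mixer = 173.94 (from concentrate) + 295.7×0.320 = 268.56 kg/h.
Product flow = 997.78 + 295.7 = 1293.5 kg/h; water fraction = 0.208.

0.208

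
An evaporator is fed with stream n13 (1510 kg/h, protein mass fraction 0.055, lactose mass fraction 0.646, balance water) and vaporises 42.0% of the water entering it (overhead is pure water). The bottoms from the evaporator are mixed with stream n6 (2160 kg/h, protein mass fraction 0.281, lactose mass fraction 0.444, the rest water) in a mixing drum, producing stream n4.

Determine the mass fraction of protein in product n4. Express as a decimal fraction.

Vapour removed = 0.420×0.299×1510 = 189.63 kg/h; concentrate = 1320.4 kg/h.
protein reaching the mixer = 83.05 (from concentrate) + 2160×0.281 = 690.01 kg/h.
Product flow = 1320.4 + 2160 = 3480.4 kg/h; protein fraction = 0.198.

0.198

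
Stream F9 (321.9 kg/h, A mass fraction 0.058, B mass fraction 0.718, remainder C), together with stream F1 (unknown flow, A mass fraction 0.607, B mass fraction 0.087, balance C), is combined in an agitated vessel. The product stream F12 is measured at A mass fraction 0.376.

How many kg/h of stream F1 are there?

443.1 kg/h

Let F1 be the unknown flow. Total out = 321.9 + F1.
A balance: 18.67 + 0.607·F1 = 0.376·(321.9 + F1)
(0.607 − 0.376)·F1 = 0.376×321.9 − 18.67 = 102.36
F1 = 102.36 / 0.231 = 443.14 kg/h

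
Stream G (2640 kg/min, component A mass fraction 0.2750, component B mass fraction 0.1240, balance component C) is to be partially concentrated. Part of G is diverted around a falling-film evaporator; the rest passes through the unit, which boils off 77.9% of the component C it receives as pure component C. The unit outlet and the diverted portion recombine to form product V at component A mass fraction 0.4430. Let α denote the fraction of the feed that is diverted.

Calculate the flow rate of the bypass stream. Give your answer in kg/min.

All 2640×0.275 = 726 kg/min of component A reaches V, so V = 726/0.443 = 1638.8 kg/min and vapour = 1001.2 kg/min.
The evaporator receives (1−α)·2640 of feed at 0.601 component C and removes 0.779 of that component C:
0.779×0.601×(1−α)×2640 = 1001.2
(1−α) = 1001.2/1236 = 0.8100;  α = 0.1900.
Bypass flow = 0.1900×2640 = 501.56 kg/min.

501.6 kg/min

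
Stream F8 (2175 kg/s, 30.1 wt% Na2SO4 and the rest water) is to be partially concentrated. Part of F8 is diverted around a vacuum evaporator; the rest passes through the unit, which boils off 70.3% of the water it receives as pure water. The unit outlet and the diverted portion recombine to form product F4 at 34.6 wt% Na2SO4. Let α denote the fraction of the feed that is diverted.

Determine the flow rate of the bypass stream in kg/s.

1599 kg/s

All 2175×0.301 = 654.67 kg/s of Na2SO4 reaches F4, so F4 = 654.67/0.346 = 1892.1 kg/s and vapour = 282.88 kg/s.
The evaporator receives (1−α)·2175 of feed at 0.699 water and removes 0.703 of that water:
0.703×0.699×(1−α)×2175 = 282.88
(1−α) = 282.88/1068.8 = 0.2647;  α = 0.7353.
Bypass flow = 0.7353×2175 = 1599.3 kg/s.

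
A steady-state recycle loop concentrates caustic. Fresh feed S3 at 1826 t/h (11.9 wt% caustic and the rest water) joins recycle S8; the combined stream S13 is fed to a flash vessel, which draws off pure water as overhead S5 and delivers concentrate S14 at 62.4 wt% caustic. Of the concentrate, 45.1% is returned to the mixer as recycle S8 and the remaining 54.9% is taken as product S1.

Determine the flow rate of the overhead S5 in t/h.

1478 t/h

Overall caustic balance (none leaves overhead): caustic in fresh feed = caustic in product, i.e. 1826×0.119 = (1−0.451)·S14·0.624.
S14 = 217.29/(0.624×0.549) = 634.29 t/h.
Recycle S8 = 0.451×634.29 = 286.07 t/h.
Combined feed S13 = 1826 + 286.07 = 2112.1 t/h.
Overhead S5 = S13 − S14 = 2112.1 − 634.29 = 1477.8 t/h.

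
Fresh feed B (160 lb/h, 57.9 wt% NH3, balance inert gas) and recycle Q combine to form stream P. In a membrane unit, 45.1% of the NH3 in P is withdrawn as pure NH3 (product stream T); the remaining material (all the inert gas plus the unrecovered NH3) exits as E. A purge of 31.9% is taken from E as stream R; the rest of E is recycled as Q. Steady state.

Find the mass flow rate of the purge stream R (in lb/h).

inert gas enters only via B and leaves only via the purge: 160×0.421 = 0.319×(inert gas in E), and the membrane unit passes all inert gas, so inert gas in P = inert gas in E = 211.16 lb/h.
NH3 in P: m_A = 160×0.579 + (1−0.319)·(1−0.451)·m_A, so m_A = 92.64/0.6261 = 147.96 lb/h.
E = (1−0.451)×147.96 + 211.16 = 292.39 lb/h.
Purge R = 0.319×292.39 = 93.272 lb/h.

93.27 lb/h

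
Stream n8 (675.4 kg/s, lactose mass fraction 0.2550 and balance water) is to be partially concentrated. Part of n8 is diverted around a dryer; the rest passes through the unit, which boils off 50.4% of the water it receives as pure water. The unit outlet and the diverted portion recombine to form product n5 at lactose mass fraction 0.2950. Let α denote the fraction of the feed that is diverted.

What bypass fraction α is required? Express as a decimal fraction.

0.639

All 675.4×0.255 = 172.23 kg/s of lactose reaches n5, so n5 = 172.23/0.295 = 583.82 kg/s and vapour = 91.58 kg/s.
The evaporator receives (1−α)·675.4 of feed at 0.745 water and removes 0.504 of that water:
0.504×0.745×(1−α)×675.4 = 91.58
(1−α) = 91.58/253.6 = 0.3611;  α = 0.6389.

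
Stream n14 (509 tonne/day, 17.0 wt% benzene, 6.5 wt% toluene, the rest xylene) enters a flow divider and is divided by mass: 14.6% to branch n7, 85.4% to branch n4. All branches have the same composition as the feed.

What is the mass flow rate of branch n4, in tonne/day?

Branch n4 flow = 0.854×509 = 434.69 tonne/day.

434.7 tonne/day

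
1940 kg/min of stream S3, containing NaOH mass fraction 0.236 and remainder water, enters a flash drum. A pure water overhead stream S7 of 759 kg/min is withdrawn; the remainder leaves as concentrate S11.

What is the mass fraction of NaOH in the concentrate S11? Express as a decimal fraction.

NaOH is not removed: 1940×0.236 = 457.84 kg/min of NaOH enters S11.
Concentrate = 1940 − 759 = 1181 kg/min.
Mass fraction = 457.84/1181 = 0.388.

0.388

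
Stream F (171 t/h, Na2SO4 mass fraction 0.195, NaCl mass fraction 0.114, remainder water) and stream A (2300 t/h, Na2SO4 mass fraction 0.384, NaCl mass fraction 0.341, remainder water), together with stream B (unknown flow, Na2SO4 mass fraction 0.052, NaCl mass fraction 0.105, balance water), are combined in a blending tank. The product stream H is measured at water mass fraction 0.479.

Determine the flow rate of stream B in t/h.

Let B be the unknown flow. Total out = 2471 + B.
water balance: 750.66 + 0.843·B = 0.479·(2471 + B)
(0.843 − 0.479)·B = 0.479×2471 − 750.66 = 432.95
B = 432.95 / 0.364 = 1189.4 t/h

1189 t/h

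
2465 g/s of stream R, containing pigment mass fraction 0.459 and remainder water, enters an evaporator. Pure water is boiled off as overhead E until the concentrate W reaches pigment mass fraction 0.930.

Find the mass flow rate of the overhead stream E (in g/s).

1248 g/s

pigment is conserved: 2465×0.459 = 1131.4 g/s all reports to the concentrate.
Concentrate = 1131.4/(target fraction) = 1216.6 g/s.
Overhead = 2465 − 1216.6 = 1248.4 g/s.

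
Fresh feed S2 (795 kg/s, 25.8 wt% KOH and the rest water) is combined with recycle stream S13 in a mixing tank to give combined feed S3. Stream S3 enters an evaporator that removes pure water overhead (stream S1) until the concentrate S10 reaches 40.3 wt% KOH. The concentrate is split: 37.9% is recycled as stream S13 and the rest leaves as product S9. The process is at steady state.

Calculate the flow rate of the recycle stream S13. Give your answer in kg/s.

Overall KOH balance (none leaves overhead): KOH in fresh feed = KOH in product, i.e. 795×0.258 = (1−0.379)·S10·0.403.
S10 = 205.11/(0.403×0.621) = 819.58 kg/s.
Recycle S13 = 0.379×819.58 = 310.62 kg/s.

310.6 kg/s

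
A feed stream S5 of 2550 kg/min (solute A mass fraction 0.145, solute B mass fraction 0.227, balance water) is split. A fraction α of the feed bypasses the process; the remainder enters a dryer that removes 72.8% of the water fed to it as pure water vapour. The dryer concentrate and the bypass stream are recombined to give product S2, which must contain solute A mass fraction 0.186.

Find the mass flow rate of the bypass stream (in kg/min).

All 2550×0.145 = 369.75 kg/min of solute A reaches S2, so S2 = 369.75/0.186 = 1987.9 kg/min and vapour = 562.1 kg/min.
The evaporator receives (1−α)·2550 of feed at 0.628 water and removes 0.728 of that water:
0.728×0.628×(1−α)×2550 = 562.1
(1−α) = 562.1/1165.8 = 0.4821;  α = 0.5179.
Bypass flow = 0.5179×2550 = 1320.5 kg/min.

1321 kg/min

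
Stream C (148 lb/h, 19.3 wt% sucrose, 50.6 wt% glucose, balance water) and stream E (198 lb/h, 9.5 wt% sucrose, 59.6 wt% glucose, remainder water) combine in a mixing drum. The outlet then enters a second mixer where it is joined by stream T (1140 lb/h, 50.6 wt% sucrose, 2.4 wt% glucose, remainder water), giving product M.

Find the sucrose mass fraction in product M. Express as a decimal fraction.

Overall, product flow = 1486 lb/h.
sucrose in = 148×0.193 + 198×0.095 + 1140×0.506 = 624.21 lb/h.
sucrose fraction in M = 0.420.

0.420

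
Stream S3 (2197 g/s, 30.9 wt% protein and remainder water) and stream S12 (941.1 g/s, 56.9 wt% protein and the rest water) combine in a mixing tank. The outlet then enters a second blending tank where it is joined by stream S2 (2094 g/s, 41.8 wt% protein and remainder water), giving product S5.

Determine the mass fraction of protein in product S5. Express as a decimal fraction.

Overall, product flow = 5232.1 g/s.
protein in = 2197×0.309 + 941.1×0.569 + 2094×0.418 = 2089.7 g/s.
protein fraction in S5 = 0.3994.

0.3994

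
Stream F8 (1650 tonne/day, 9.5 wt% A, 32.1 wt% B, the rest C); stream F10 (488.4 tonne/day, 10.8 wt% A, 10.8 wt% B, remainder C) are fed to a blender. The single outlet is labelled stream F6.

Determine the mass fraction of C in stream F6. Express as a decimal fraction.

Total flow out = 1650 + 488.4 = 2138.4 tonne/day.
C in = 1650×0.584 + 488.4×0.784 = 1346.5 tonne/day.
C mass fraction in F6 = 1346.5/2138.4 = 0.630.

0.630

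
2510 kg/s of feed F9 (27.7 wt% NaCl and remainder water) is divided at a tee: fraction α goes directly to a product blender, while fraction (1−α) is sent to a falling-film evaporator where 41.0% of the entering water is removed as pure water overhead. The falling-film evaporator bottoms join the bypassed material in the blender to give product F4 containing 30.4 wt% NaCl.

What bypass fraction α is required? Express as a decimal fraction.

0.700

All 2510×0.277 = 695.27 kg/s of NaCl reaches F4, so F4 = 695.27/0.304 = 2287.1 kg/s and vapour = 222.93 kg/s.
The evaporator receives (1−α)·2510 of feed at 0.723 water and removes 0.410 of that water:
0.410×0.723×(1−α)×2510 = 222.93
(1−α) = 222.93/744.04 = 0.2996;  α = 0.7004.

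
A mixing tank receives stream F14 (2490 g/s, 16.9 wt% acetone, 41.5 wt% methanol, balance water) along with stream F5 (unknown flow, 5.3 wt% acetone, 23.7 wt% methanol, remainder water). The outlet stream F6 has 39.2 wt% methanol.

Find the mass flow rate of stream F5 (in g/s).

369.5 g/s

Let F5 be the unknown flow. Total out = 2490 + F5.
methanol balance: 1033.3 + 0.237·F5 = 0.392·(2490 + F5)
(0.237 − 0.392)·F5 = 0.392×2490 − 1033.3 = -57.27
F5 = -57.27 / -0.155 = 369.48 g/s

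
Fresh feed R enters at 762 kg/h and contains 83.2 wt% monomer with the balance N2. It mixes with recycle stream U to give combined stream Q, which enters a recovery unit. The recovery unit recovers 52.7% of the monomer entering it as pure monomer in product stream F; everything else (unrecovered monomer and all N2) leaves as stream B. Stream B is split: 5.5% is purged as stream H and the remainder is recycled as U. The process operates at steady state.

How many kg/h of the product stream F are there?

monomer in Q: m_A = 762×0.832 + (1−0.055)·(1−0.527)·m_A, so m_A = 633.98/0.5530 = 1146.4 kg/h.
Product F = 0.527×1146.4 = 604.16 kg/h.

604.2 kg/h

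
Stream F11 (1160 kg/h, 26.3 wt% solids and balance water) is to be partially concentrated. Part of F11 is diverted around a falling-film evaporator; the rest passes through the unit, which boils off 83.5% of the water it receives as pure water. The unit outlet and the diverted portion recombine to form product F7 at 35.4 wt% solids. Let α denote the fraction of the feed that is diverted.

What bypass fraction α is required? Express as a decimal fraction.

0.582

All 1160×0.263 = 305.08 kg/h of solids reaches F7, so F7 = 305.08/0.354 = 861.81 kg/h and vapour = 298.19 kg/h.
The evaporator receives (1−α)·1160 of feed at 0.737 water and removes 0.835 of that water:
0.835×0.737×(1−α)×1160 = 298.19
(1−α) = 298.19/713.86 = 0.4177;  α = 0.5823.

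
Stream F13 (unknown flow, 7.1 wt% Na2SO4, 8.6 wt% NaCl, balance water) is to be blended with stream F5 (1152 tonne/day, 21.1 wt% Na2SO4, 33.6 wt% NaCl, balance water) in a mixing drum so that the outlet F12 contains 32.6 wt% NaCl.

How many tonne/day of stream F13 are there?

Let F13 be the unknown flow. Total out = 1152 + F13.
NaCl balance: 387.07 + 0.086·F13 = 0.326·(1152 + F13)
(0.086 − 0.326)·F13 = 0.326×1152 − 387.07 = -11.52
F13 = -11.52 / -0.240 = 48 tonne/day

48 tonne/day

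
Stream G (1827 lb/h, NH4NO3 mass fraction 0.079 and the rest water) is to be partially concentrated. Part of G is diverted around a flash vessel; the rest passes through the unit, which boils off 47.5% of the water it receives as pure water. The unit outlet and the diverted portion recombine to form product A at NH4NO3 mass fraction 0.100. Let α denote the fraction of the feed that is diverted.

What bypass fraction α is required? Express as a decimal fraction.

All 1827×0.079 = 144.33 lb/h of NH4NO3 reaches A, so A = 144.33/0.100 = 1443.3 lb/h and vapour = 383.67 lb/h.
The evaporator receives (1−α)·1827 of feed at 0.921 water and removes 0.475 of that water:
0.475×0.921×(1−α)×1827 = 383.67
(1−α) = 383.67/799.27 = 0.4800;  α = 0.5200.

0.520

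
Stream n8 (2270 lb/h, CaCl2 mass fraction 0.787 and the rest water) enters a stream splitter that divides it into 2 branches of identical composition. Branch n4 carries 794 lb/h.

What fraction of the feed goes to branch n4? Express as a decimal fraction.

Fraction to n4 = 794/2270 = 0.3498.

0.350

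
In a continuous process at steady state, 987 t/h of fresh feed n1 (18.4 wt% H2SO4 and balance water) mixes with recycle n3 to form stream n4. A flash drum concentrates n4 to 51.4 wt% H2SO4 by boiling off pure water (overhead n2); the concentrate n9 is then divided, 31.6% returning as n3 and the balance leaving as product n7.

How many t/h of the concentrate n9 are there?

516.6 t/h

Overall H2SO4 balance (none leaves overhead): H2SO4 in fresh feed = H2SO4 in product, i.e. 987×0.184 = (1−0.316)·n9·0.514.
n9 = 181.61/(0.514×0.684) = 516.55 t/h.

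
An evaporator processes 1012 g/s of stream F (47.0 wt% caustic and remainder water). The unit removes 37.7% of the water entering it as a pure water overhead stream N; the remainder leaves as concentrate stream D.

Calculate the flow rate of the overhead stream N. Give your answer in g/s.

water entering = 1012×0.530 = 536.36 g/s; overhead removed = 0.377×536.36 = 202.21 g/s.

202.2 g/s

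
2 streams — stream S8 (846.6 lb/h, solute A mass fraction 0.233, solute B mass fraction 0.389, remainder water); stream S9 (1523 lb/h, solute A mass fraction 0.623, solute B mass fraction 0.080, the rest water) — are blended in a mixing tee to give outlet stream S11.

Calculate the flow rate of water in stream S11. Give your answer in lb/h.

772.3 lb/h

water out = water in = 846.6×0.378 + 1523×0.297 = 772.35 lb/h.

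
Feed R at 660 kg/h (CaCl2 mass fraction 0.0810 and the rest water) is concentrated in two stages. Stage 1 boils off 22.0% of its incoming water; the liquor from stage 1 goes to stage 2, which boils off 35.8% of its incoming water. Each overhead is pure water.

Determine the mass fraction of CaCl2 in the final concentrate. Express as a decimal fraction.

0.1497

water in feed = 660×0.919 = 606.54 kg/h.
After stage 1: water left = (1−0.220)×606.54 = 473.1; stream total = 526.56 kg/h.
After stage 2: water left = (1−0.358)×473.1 = 303.73; final concentrate = 357.19 kg/h.
CaCl2 fraction = 53.46/357.19 = 0.1497.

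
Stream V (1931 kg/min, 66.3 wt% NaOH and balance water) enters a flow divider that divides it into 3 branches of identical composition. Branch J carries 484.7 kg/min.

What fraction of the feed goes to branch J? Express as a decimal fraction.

Fraction to J = 484.7/1931 = 0.2510.

0.251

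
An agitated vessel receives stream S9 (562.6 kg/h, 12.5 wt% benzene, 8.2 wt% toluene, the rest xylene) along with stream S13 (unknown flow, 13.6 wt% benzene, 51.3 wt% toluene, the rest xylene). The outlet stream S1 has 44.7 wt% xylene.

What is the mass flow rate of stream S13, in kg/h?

2028 kg/h

Let S13 be the unknown flow. Total out = 562.6 + S13.
xylene balance: 446.14 + 0.351·S13 = 0.447·(562.6 + S13)
(0.351 − 0.447)·S13 = 0.447×562.6 − 446.14 = -194.66
S13 = -194.66 / -0.096 = 2027.7 kg/h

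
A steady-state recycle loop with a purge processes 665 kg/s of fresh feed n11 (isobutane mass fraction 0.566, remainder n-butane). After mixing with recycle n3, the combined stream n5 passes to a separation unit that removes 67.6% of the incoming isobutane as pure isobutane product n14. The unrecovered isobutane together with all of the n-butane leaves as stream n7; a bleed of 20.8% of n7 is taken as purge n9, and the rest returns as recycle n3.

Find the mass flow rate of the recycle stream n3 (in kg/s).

n-butane enters only via n11 and leaves only via the purge: 665×0.434 = 0.208×(n-butane in n7), and the separation unit passes all n-butane, so n-butane in n5 = n-butane in n7 = 1387.5 kg/s.
isobutane in n5: m_A = 665×0.566 + (1−0.208)·(1−0.676)·m_A, so m_A = 376.39/0.7434 = 506.31 kg/s.
n7 = (1−0.676)×506.31 + 1387.5 = 1551.6 kg/s.
Recycle n3 = (1−0.208)×1551.6 = 1228.9 kg/s.

1229 kg/s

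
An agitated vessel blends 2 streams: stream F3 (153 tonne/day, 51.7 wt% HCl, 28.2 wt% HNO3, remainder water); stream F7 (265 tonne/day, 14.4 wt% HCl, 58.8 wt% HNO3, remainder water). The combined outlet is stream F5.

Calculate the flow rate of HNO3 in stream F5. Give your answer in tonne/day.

199 tonne/day

HNO3 out = HNO3 in = 153×0.282 + 265×0.588 = 198.97 tonne/day.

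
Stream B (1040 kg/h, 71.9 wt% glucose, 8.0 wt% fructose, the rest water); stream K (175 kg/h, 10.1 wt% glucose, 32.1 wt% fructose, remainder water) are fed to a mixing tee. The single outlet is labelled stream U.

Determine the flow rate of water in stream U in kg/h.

water out = water in = 1040×0.201 + 175×0.578 = 310.19 kg/h.

310.2 kg/h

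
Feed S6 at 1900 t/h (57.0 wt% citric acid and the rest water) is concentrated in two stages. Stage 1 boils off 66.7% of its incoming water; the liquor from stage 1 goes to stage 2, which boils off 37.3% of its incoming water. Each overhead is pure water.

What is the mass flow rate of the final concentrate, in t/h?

water in feed = 1900×0.430 = 817 t/h.
After stage 1: water left = (1−0.667)×817 = 272.06; stream total = 1355.1 t/h.
After stage 2: water left = (1−0.373)×272.06 = 170.58; final concentrate = 1253.6 t/h.

1254 t/h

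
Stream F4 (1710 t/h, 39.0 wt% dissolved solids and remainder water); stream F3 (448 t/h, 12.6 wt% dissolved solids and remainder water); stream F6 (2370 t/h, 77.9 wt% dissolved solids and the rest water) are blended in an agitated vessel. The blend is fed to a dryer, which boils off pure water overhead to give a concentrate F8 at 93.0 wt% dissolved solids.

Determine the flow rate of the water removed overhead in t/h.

1765 t/h

dissolved solids entering = 1710×0.390 + 448×0.126 + 2370×0.779 = 2569.6 t/h.
All dissolved solids reports to F8, so F8 = 2569.6/0.930 = 2763 t/h.
Total feed = 4528 t/h; overhead = 4528 − 2763 = 1765 t/h.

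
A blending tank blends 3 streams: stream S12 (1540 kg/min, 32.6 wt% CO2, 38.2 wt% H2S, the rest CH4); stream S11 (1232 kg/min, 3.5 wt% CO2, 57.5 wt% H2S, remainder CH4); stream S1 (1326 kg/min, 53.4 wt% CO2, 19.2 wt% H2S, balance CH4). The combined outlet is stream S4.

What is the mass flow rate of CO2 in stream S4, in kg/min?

1253 kg/min

CO2 out = CO2 in = 1540×0.326 + 1232×0.035 + 1326×0.534 = 1253.2 kg/min.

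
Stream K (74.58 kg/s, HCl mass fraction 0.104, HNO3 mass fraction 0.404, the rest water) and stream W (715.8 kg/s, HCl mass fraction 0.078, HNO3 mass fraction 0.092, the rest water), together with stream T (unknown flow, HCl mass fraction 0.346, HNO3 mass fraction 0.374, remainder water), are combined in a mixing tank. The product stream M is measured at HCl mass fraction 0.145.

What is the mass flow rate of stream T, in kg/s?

253.8 kg/s

Let T be the unknown flow. Total out = 790.38 + T.
HCl balance: 63.589 + 0.346·T = 0.145·(790.38 + T)
(0.346 − 0.145)·T = 0.145×790.38 − 63.589 = 51.016
T = 51.016 / 0.201 = 253.81 kg/s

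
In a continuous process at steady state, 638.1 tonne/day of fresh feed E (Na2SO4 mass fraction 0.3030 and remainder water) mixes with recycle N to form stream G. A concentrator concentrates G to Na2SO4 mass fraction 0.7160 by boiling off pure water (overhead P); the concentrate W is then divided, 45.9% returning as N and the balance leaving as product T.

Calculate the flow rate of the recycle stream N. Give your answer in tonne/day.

Overall Na2SO4 balance (none leaves overhead): Na2SO4 in fresh feed = Na2SO4 in product, i.e. 638.1×0.303 = (1−0.459)·W·0.716.
W = 193.34/(0.716×0.541) = 499.14 tonne/day.
Recycle N = 0.459×499.14 = 229.1 tonne/day.

229.1 tonne/day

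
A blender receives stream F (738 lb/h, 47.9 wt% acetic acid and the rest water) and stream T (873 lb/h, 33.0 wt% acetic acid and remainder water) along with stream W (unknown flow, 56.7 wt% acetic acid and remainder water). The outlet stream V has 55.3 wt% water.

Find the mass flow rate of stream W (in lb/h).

Let W be the unknown flow. Total out = 1611 + W.
water balance: 969.41 + 0.433·W = 0.553·(1611 + W)
(0.433 − 0.553)·W = 0.553×1611 − 969.41 = -78.525
W = -78.525 / -0.120 = 654.38 lb/h

654.4 lb/h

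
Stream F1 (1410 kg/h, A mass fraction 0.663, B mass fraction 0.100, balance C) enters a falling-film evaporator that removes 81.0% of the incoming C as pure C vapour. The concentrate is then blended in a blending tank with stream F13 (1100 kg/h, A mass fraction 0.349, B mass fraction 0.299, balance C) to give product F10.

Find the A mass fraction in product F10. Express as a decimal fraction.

0.589

Vapour removed = 0.810×0.237×1410 = 270.68 kg/h; concentrate = 1139.3 kg/h.
A reaching the mixer = 934.83 (from concentrate) + 1100×0.349 = 1318.7 kg/h.
Product flow = 1139.3 + 1100 = 2239.3 kg/h; A fraction = 0.589.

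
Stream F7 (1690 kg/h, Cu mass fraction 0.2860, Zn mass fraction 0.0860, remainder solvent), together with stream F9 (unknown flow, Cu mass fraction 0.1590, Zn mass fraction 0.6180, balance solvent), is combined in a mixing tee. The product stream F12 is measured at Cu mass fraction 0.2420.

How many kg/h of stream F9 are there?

Let F9 be the unknown flow. Total out = 1690 + F9.
Cu balance: 483.34 + 0.159·F9 = 0.242·(1690 + F9)
(0.159 − 0.242)·F9 = 0.242×1690 − 483.34 = -74.36
F9 = -74.36 / -0.083 = 895.9 kg/h

895.9 kg/h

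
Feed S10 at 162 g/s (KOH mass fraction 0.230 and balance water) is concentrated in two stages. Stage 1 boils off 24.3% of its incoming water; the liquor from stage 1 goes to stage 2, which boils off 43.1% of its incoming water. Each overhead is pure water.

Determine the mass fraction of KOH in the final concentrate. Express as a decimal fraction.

water in feed = 162×0.770 = 124.74 g/s.
After stage 1: water left = (1−0.243)×124.74 = 94.428; stream total = 131.69 g/s.
After stage 2: water left = (1−0.431)×94.428 = 53.73; final concentrate = 90.99 g/s.
KOH fraction = 37.26/90.99 = 0.409.

0.409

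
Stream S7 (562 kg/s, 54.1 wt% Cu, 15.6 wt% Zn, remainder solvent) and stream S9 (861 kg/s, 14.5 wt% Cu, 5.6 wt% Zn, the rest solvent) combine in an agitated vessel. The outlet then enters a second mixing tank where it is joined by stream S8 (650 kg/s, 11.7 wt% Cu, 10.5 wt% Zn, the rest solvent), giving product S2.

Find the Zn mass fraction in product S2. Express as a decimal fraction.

Overall, product flow = 2073 kg/s.
Zn in = 562×0.156 + 861×0.056 + 650×0.105 = 204.14 kg/s.
Zn fraction in S2 = 0.098.

0.098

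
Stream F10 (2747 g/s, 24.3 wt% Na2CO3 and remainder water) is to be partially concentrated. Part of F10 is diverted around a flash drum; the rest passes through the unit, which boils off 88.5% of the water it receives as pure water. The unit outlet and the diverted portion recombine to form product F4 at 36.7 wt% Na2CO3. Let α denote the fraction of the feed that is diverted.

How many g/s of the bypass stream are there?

All 2747×0.243 = 667.52 g/s of Na2CO3 reaches F4, so F4 = 667.52/0.367 = 1818.9 g/s and vapour = 928.14 g/s.
The evaporator receives (1−α)·2747 of feed at 0.757 water and removes 0.885 of that water:
0.885×0.757×(1−α)×2747 = 928.14
(1−α) = 928.14/1840.3 = 0.5043;  α = 0.4957.
Bypass flow = 0.4957×2747 = 1361.6 g/s.

1362 g/s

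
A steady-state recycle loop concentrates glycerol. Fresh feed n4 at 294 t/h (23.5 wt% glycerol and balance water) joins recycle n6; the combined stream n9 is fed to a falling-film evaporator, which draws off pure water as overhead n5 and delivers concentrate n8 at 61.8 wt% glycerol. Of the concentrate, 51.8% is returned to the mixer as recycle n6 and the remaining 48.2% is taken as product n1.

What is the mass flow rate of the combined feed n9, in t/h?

414.1 t/h

Overall glycerol balance (none leaves overhead): glycerol in fresh feed = glycerol in product, i.e. 294×0.235 = (1−0.518)·n8·0.618.
n8 = 69.09/(0.618×0.482) = 231.94 t/h.
Recycle n6 = 0.518×231.94 = 120.15 t/h.
Combined feed n9 = 294 + 120.15 = 414.15 t/h.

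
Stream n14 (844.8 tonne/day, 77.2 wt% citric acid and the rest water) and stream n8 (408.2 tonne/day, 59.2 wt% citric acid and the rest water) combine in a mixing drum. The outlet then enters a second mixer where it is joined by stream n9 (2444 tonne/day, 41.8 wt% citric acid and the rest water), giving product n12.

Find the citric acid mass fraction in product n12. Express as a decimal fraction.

Overall, product flow = 3697 tonne/day.
citric acid in = 844.8×0.772 + 408.2×0.592 + 2444×0.418 = 1915.4 tonne/day.
citric acid fraction in n12 = 0.518.

0.518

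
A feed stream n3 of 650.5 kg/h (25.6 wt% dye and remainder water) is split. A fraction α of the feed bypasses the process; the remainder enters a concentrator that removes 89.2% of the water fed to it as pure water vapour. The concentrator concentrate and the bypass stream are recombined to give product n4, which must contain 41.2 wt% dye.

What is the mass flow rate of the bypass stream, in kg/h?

All 650.5×0.256 = 166.53 kg/h of dye reaches n4, so n4 = 166.53/0.412 = 404.19 kg/h and vapour = 246.31 kg/h.
The evaporator receives (1−α)·650.5 of feed at 0.744 water and removes 0.892 of that water:
0.892×0.744×(1−α)×650.5 = 246.31
(1−α) = 246.31/431.7 = 0.5705;  α = 0.4295.
Bypass flow = 0.4295×650.5 = 279.36 kg/h.

279.4 kg/h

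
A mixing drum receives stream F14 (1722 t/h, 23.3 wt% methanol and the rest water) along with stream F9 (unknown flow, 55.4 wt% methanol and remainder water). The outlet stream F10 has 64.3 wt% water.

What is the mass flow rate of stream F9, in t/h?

1084 t/h

Let F9 be the unknown flow. Total out = 1722 + F9.
water balance: 1320.8 + 0.446·F9 = 0.643·(1722 + F9)
(0.446 − 0.643)·F9 = 0.643×1722 − 1320.8 = -213.53
F9 = -213.53 / -0.197 = 1083.9 t/h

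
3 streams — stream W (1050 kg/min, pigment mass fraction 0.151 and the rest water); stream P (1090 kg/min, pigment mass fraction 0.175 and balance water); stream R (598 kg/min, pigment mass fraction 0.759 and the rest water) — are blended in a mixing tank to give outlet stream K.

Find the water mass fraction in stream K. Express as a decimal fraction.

0.707

Total flow out = 1050 + 1090 + 598 = 2738 kg/min.
water in = 1050×0.849 + 1090×0.825 + 598×0.241 = 1934.8 kg/min.
water mass fraction in K = 1934.8/2738 = 0.707.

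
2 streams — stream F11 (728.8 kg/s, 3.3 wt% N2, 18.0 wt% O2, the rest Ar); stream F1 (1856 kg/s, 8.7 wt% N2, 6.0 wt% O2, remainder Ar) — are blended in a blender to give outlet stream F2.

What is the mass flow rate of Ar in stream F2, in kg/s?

Ar out = Ar in = 728.8×0.787 + 1856×0.853 = 2156.7 kg/s.

2157 kg/s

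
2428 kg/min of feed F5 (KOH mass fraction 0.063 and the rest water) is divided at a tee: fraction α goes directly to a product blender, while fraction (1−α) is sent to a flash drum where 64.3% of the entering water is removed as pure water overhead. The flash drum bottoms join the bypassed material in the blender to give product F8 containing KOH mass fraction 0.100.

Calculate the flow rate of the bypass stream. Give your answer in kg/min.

All 2428×0.063 = 152.96 kg/min of KOH reaches F8, so F8 = 152.96/0.100 = 1529.6 kg/min and vapour = 898.36 kg/min.
The evaporator receives (1−α)·2428 of feed at 0.937 water and removes 0.643 of that water:
0.643×0.937×(1−α)×2428 = 898.36
(1−α) = 898.36/1462.8 = 0.6141;  α = 0.3859.
Bypass flow = 0.3859×2428 = 936.92 kg/min.

936.9 kg/min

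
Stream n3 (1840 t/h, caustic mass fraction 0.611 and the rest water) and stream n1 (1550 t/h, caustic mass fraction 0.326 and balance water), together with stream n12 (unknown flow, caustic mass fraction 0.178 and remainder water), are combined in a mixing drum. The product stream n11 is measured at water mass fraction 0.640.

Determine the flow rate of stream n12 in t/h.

2248 t/h

Let n12 be the unknown flow. Total out = 3390 + n12.
water balance: 1760.5 + 0.822·n12 = 0.640·(3390 + n12)
(0.822 − 0.640)·n12 = 0.640×3390 − 1760.5 = 409.14
n12 = 409.14 / 0.182 = 2248 t/h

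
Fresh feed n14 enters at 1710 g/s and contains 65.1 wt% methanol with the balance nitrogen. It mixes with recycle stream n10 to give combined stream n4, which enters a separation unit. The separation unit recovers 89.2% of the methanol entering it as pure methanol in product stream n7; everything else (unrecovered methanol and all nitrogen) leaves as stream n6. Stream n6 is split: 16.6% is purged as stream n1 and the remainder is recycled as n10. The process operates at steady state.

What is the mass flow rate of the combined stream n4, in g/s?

nitrogen enters only via n14 and leaves only via the purge: 1710×0.349 = 0.166×(nitrogen in n6), and the separation unit passes all nitrogen, so nitrogen in n4 = nitrogen in n6 = 3595.1 g/s.
methanol in n4: m_A = 1710×0.651 + (1−0.166)·(1−0.892)·m_A, so m_A = 1113.2/0.9099 = 1223.4 g/s.
n4 = 1223.4 + 3595.1 = 4818.5 g/s.

4819 g/s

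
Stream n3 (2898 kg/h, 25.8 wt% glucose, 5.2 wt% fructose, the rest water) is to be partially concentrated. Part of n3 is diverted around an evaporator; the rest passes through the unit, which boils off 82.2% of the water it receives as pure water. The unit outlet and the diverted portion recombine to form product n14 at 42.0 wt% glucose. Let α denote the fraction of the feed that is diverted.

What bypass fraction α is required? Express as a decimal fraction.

All 2898×0.258 = 747.68 kg/h of glucose reaches n14, so n14 = 747.68/0.420 = 1780.2 kg/h and vapour = 1117.8 kg/h.
The evaporator receives (1−α)·2898 of feed at 0.690 water and removes 0.822 of that water:
0.822×0.690×(1−α)×2898 = 1117.8
(1−α) = 1117.8/1643.7 = 0.6801;  α = 0.3199.

0.320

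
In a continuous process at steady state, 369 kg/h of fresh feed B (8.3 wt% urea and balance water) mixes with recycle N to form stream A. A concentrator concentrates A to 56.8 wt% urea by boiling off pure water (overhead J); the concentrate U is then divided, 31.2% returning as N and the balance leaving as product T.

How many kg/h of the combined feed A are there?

Overall urea balance (none leaves overhead): urea in fresh feed = urea in product, i.e. 369×0.083 = (1−0.312)·U·0.568.
U = 30.627/(0.568×0.688) = 78.373 kg/h.
Recycle N = 0.312×78.373 = 24.452 kg/h.
Combined feed A = 369 + 24.452 = 393.45 kg/h.

393.5 kg/h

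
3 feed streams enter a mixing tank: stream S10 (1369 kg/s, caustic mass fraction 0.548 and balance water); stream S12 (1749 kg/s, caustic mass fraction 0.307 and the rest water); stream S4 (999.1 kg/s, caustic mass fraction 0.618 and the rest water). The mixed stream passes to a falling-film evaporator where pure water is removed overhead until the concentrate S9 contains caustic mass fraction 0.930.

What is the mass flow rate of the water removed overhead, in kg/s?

2069 kg/s

caustic entering = 1369×0.548 + 1749×0.307 + 999.1×0.618 = 1904.6 kg/s.
All caustic reports to S9, so S9 = 1904.6/0.930 = 2048 kg/s.
Total feed = 4117.1 kg/s; overhead = 4117.1 − 2048 = 2069.1 kg/s.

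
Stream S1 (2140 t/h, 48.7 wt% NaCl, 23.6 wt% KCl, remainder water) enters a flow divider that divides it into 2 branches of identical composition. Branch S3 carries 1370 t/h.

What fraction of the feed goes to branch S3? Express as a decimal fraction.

Fraction to S3 = 1370/2140 = 0.6402.

0.640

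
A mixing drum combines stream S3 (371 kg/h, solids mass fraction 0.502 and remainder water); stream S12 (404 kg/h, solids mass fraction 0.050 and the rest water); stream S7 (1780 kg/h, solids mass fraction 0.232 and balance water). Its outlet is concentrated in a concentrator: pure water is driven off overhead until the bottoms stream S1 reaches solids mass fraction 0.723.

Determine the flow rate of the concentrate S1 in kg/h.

solids entering = 371×0.502 + 404×0.050 + 1780×0.232 = 619.4 kg/h.
All solids reports to S1, so S1 = 619.4/0.723 = 856.71 kg/h.

856.7 kg/h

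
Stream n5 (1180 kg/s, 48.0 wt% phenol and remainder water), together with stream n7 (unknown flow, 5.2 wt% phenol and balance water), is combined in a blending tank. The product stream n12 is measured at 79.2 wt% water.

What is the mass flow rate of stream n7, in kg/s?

2057 kg/s

Let n7 be the unknown flow. Total out = 1180 + n7.
water balance: 613.6 + 0.948·n7 = 0.792·(1180 + n7)
(0.948 − 0.792)·n7 = 0.792×1180 − 613.6 = 320.96
n7 = 320.96 / 0.156 = 2057.4 kg/s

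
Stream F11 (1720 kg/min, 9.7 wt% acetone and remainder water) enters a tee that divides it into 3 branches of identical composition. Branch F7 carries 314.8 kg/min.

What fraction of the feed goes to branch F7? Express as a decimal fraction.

0.183

Fraction to F7 = 314.8/1720 = 0.1830.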